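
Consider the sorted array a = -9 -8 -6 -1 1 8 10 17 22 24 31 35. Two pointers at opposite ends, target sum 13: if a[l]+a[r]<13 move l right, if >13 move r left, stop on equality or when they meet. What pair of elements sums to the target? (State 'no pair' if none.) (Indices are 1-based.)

(-9, 22)

l=1 r=12: -9+35=26 >13, r--
l=1 r=11: -9+31=22 >13, r--
l=1 r=10: -9+24=15 >13, r--
l=1 r=9: -9+22=13, found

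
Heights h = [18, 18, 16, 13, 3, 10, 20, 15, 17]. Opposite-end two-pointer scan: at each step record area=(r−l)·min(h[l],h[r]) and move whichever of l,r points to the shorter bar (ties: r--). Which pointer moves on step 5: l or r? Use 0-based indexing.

l

l=0 r=8: min(18,17)*8=136 best=136 *, r--
l=0 r=7: min(18,15)*7=105 best=136, r--
l=0 r=6: min(18,20)*6=108 best=136, l++
l=1 r=6: min(18,20)*5=90 best=136, l++
l=2 r=6: min(16,20)*4=64 best=136, l++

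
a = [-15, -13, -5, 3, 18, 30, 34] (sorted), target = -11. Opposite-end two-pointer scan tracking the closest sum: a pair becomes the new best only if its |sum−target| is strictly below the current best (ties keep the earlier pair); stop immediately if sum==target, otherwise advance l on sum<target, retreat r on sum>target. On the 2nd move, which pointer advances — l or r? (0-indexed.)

r

l=0 r=6: -15+34=19 d=30 *, r--
l=0 r=5: -15+30=15 d=26 *, r--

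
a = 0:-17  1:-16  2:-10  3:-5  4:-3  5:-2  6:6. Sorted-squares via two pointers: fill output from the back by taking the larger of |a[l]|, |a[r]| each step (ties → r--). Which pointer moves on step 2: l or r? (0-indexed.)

l=0 r=6: |-17|>|6| out[6]=289, l++
l=1 r=6: |-16|>|6| out[5]=256, l++

l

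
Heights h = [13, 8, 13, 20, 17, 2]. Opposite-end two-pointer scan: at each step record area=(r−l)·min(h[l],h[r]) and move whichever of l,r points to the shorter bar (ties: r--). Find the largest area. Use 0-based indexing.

l=0 r=5: min(13,2)*5=10 best=10 *, r--
l=0 r=4: min(13,17)*4=52 best=52 *, l++
l=1 r=4: min(8,17)*3=24 best=52, l++
l=2 r=4: min(13,17)*2=26 best=52, l++
l=3 r=4: min(20,17)*1=17 best=52, r--

max area = 52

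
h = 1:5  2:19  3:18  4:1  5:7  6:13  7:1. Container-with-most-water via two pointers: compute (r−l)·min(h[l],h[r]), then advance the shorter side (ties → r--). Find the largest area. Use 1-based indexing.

max area = 52

l=1 r=7: min(5,1)*6=6 best=6 *, r--
l=1 r=6: min(5,13)*5=25 best=25 *, l++
l=2 r=6: min(19,13)*4=52 best=52 *, r--
l=2 r=5: min(19,7)*3=21 best=52, r--
l=2 r=4: min(19,1)*2=2 best=52, r--
l=2 r=3: min(19,18)*1=18 best=52, r--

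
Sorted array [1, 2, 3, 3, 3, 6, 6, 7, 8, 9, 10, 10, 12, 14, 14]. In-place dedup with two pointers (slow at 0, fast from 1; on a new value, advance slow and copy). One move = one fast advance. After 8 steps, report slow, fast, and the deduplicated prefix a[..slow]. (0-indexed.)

slow=5, fast=9, prefix=[1, 2, 3, 6, 7, 8]

slow=0 fast=1: a[fast]=2≠a[slow]=1 write a[1]=2, slow++,fast++
slow=1 fast=2: a[fast]=3≠a[slow]=2 write a[2]=3, slow++,fast++
slow=2 fast=3: a[fast]=3=a[slow] dup, fast++
slow=2 fast=4: a[fast]=3=a[slow] dup, fast++
slow=2 fast=5: a[fast]=6≠a[slow]=3 write a[3]=6, slow++,fast++
slow=3 fast=6: a[fast]=6=a[slow] dup, fast++
slow=3 fast=7: a[fast]=7≠a[slow]=6 write a[4]=7, slow++,fast++
slow=4 fast=8: a[fast]=8≠a[slow]=7 write a[5]=8, slow++,fast++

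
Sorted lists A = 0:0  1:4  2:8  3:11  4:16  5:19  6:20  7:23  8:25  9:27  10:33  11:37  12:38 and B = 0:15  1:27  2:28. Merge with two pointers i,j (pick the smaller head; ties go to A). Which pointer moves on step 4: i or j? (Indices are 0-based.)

[i=0,j=0] A[i]=0<=B[j]=15 take 0 → i++
[i=1,j=0] A[i]=4<=B[j]=15 take 4 → i++
[i=2,j=0] A[i]=8<=B[j]=15 take 8 → i++
[i=3,j=0] A[i]=11<=B[j]=15 take 11 → i++

i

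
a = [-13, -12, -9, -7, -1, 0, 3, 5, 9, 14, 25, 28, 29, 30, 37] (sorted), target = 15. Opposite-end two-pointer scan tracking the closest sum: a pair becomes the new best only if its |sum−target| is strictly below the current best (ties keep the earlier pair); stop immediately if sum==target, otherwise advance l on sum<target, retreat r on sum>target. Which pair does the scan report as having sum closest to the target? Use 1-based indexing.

[1,15] -13+37=24 d=9 * → r--
[1,14] -13+30=17 d=2 * → r--
[1,13] -13+29=16 d=1 * → r--
[1,12] -13+28=15 d=0 * → stop

pair (-13, 28) with sum 15 (|Δ|=0)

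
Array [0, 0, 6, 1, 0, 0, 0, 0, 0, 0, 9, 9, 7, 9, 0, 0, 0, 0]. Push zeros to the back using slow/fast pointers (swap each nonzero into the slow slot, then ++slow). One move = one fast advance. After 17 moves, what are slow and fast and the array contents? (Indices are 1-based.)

slow=7, fast=18, a=[6, 1, 9, 9, 7, 9, 0, 0, 0, 0, 0, 0, 0, 0, 0, 0, 0, 0]

(s=1,f=1) a[fast]=0 → fast++
(s=1,f=2) a[fast]=0 → fast++
(s=1,f=3) a[fast]=6≠0 swap→a[1]=6 → slow++,fast++
(s=2,f=4) a[fast]=1≠0 swap→a[2]=1 → slow++,fast++
(s=3,f=5) a[fast]=0 → fast++
(s=3,f=6) a[fast]=0 → fast++
(s=3,f=7) a[fast]=0 → fast++
(s=3,f=8) a[fast]=0 → fast++
(s=3,f=9) a[fast]=0 → fast++
(s=3,f=10) a[fast]=0 → fast++
(s=3,f=11) a[fast]=9≠0 swap→a[3]=9 → slow++,fast++
(s=4,f=12) a[fast]=9≠0 swap→a[4]=9 → slow++,fast++
(s=5,f=13) a[fast]=7≠0 swap→a[5]=7 → slow++,fast++
(s=6,f=14) a[fast]=9≠0 swap→a[6]=9 → slow++,fast++
(s=7,f=15) a[fast]=0 → fast++
(s=7,f=16) a[fast]=0 → fast++
(s=7,f=17) a[fast]=0 → fast++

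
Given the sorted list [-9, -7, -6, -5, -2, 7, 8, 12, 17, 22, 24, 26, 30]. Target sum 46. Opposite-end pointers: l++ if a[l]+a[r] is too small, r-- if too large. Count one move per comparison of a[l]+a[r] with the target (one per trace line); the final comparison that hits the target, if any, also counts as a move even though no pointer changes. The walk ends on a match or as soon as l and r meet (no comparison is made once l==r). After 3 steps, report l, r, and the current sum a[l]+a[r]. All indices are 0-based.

l=3, r=12, sum=25

l=0 r=12: -9+30=21 <46, l++
l=1 r=12: -7+30=23 <46, l++
l=2 r=12: -6+30=24 <46, l++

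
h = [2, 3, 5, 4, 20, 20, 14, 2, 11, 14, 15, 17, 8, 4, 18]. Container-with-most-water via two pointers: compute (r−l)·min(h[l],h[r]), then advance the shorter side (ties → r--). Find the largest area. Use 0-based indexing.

max area = 180

l=0 r=14: min(2,18)*14=28 best=28 *, l++
l=1 r=14: min(3,18)*13=39 best=39 *, l++
l=2 r=14: min(5,18)*12=60 best=60 *, l++
l=3 r=14: min(4,18)*11=44 best=60, l++
l=4 r=14: min(20,18)*10=180 best=180 *, r--
l=4 r=13: min(20,4)*9=36 best=180, r--
l=4 r=12: min(20,8)*8=64 best=180, r--
l=4 r=11: min(20,17)*7=119 best=180, r--
l=4 r=10: min(20,15)*6=90 best=180, r--
l=4 r=9: min(20,14)*5=70 best=180, r--
l=4 r=8: min(20,11)*4=44 best=180, r--
l=4 r=7: min(20,2)*3=6 best=180, r--
l=4 r=6: min(20,14)*2=28 best=180, r--
l=4 r=5: min(20,20)*1=20 best=180, r--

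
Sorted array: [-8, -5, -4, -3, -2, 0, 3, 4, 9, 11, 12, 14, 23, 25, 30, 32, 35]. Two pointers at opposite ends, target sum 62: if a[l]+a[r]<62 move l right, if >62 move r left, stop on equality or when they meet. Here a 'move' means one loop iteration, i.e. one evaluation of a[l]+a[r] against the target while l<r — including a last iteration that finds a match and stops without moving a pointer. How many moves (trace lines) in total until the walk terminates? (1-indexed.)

l=1 r=17: -8+35=27 <62, l++
l=2 r=17: -5+35=30 <62, l++
l=3 r=17: -4+35=31 <62, l++
l=4 r=17: -3+35=32 <62, l++
l=5 r=17: -2+35=33 <62, l++
l=6 r=17: 0+35=35 <62, l++
l=7 r=17: 3+35=38 <62, l++
l=8 r=17: 4+35=39 <62, l++
l=9 r=17: 9+35=44 <62, l++
l=10 r=17: 11+35=46 <62, l++
l=11 r=17: 12+35=47 <62, l++
l=12 r=17: 14+35=49 <62, l++
l=13 r=17: 23+35=58 <62, l++
l=14 r=17: 25+35=60 <62, l++
l=15 r=17: 30+35=65 >62, r--
l=15 r=16: 30+32=62, found

16 moves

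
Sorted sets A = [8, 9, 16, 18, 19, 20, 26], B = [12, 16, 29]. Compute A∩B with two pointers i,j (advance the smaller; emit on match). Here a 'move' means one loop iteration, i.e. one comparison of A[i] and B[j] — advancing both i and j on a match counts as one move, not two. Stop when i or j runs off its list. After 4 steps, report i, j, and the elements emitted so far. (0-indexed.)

[i=0,j=0] 8<12 → i++
[i=1,j=0] 9<12 → i++
[i=2,j=0] 16>12 → j++
[i=2,j=1] 16==16 emit → i++,j++

i=3, j=2, emitted=[16]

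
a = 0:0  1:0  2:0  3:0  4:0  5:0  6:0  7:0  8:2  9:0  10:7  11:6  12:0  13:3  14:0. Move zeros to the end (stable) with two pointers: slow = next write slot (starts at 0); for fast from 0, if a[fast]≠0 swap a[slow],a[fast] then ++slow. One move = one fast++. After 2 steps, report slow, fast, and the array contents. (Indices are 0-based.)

(s=0,f=0) a[fast]=0 → fast++
(s=0,f=1) a[fast]=0 → fast++

slow=0, fast=2, a=[0, 0, 0, 0, 0, 0, 0, 0, 2, 0, 7, 6, 0, 3, 0]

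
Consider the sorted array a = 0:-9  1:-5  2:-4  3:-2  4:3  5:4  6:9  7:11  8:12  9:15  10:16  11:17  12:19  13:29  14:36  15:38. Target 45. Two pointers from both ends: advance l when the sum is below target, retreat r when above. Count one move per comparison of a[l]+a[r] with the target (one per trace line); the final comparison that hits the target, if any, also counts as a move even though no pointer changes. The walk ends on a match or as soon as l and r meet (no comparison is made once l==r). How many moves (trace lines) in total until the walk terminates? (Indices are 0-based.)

[0,15] -9+38=29 <45 → l++
[1,15] -5+38=33 <45 → l++
[2,15] -4+38=34 <45 → l++
[3,15] -2+38=36 <45 → l++
[4,15] 3+38=41 <45 → l++
[5,15] 4+38=42 <45 → l++
[6,15] 9+38=47 >45 → r--
[6,14] 9+36=45 → found

8 moves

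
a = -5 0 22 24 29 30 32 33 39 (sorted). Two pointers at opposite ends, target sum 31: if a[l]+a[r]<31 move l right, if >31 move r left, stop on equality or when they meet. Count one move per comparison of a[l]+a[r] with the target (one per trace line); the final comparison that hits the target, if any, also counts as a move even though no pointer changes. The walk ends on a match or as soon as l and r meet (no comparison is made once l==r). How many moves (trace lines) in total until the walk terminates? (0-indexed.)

[0,8] -5+39=34 >31 → r--
[0,7] -5+33=28 <31 → l++
[1,7] 0+33=33 >31 → r--
[1,6] 0+32=32 >31 → r--
[1,5] 0+30=30 <31 → l++
[2,5] 22+30=52 >31 → r--
[2,4] 22+29=51 >31 → r--
[2,3] 22+24=46 >31 → r--

8 moves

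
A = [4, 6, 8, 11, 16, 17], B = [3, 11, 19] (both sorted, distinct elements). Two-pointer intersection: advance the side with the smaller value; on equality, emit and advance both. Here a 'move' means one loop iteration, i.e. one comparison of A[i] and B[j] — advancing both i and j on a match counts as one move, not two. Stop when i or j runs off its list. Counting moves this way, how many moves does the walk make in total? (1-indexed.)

i=1 j=1: 4>3, j++
i=1 j=2: 4<11, i++
i=2 j=2: 6<11, i++
i=3 j=2: 8<11, i++
i=4 j=2: 11==11 emit, i++,j++
i=5 j=3: 16<19, i++
i=6 j=3: 17<19, i++

7 moves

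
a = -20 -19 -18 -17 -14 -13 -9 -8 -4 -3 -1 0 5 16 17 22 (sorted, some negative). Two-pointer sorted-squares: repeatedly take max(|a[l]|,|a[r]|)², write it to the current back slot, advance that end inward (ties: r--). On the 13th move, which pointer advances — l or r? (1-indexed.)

l

[1,16] |-20|<=|22| out[16]=484 → r--
[1,15] |-20|>|17| out[15]=400 → l++
[2,15] |-19|>|17| out[14]=361 → l++
[3,15] |-18|>|17| out[13]=324 → l++
[4,15] |-17|<=|17| out[12]=289 → r--
[4,14] |-17|>|16| out[11]=289 → l++
[5,14] |-14|<=|16| out[10]=256 → r--
[5,13] |-14|>|5| out[9]=196 → l++
[6,13] |-13|>|5| out[8]=169 → l++
[7,13] |-9|>|5| out[7]=81 → l++
[8,13] |-8|>|5| out[6]=64 → l++
[9,13] |-4|<=|5| out[5]=25 → r--
[9,12] |-4|>|0| out[4]=16 → l++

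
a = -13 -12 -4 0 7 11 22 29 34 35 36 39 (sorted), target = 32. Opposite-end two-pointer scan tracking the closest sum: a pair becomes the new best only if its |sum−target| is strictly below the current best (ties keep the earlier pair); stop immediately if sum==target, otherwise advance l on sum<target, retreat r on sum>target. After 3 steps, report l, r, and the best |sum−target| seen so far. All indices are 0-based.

[0,11] -13+39=26 d=6 * → l++
[1,11] -12+39=27 d=5 * → l++
[2,11] -4+39=35 d=3 * → r--

l=2, r=10, best |Δ|=3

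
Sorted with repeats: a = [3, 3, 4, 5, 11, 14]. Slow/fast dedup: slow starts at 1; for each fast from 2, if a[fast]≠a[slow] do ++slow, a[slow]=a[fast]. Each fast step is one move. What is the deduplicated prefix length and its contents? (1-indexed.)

slow=1 fast=2: a[fast]=3=a[slow] dup, fast++
slow=1 fast=3: a[fast]=4≠a[slow]=3 write a[2]=4, slow++,fast++
slow=2 fast=4: a[fast]=5≠a[slow]=4 write a[3]=5, slow++,fast++
slow=3 fast=5: a[fast]=11≠a[slow]=5 write a[4]=11, slow++,fast++
slow=4 fast=6: a[fast]=14≠a[slow]=11 write a[5]=14, slow++,fast++

length 5; prefix = [3, 4, 5, 11, 14]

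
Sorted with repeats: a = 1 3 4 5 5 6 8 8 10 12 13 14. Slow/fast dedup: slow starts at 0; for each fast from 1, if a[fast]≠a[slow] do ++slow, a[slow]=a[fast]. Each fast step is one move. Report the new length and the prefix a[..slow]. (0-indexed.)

(s=0,f=1) a[fast]=3≠a[slow]=1 write a[1]=3 → slow++,fast++
(s=1,f=2) a[fast]=4≠a[slow]=3 write a[2]=4 → slow++,fast++
(s=2,f=3) a[fast]=5≠a[slow]=4 write a[3]=5 → slow++,fast++
(s=3,f=4) a[fast]=5=a[slow] dup → fast++
(s=3,f=5) a[fast]=6≠a[slow]=5 write a[4]=6 → slow++,fast++
(s=4,f=6) a[fast]=8≠a[slow]=6 write a[5]=8 → slow++,fast++
(s=5,f=7) a[fast]=8=a[slow] dup → fast++
(s=5,f=8) a[fast]=10≠a[slow]=8 write a[6]=10 → slow++,fast++
(s=6,f=9) a[fast]=12≠a[slow]=10 write a[7]=12 → slow++,fast++
(s=7,f=10) a[fast]=13≠a[slow]=12 write a[8]=13 → slow++,fast++
(s=8,f=11) a[fast]=14≠a[slow]=13 write a[9]=14 → slow++,fast++

length 10; prefix = [1, 3, 4, 5, 6, 8, 10, 12, 13, 14]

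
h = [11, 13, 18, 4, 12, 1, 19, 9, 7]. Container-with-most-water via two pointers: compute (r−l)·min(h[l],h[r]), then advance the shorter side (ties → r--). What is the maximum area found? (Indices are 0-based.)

max area = 72

l=0 r=8: min(11,7)*8=56 best=56 *, r--
l=0 r=7: min(11,9)*7=63 best=63 *, r--
l=0 r=6: min(11,19)*6=66 best=66 *, l++
l=1 r=6: min(13,19)*5=65 best=66, l++
l=2 r=6: min(18,19)*4=72 best=72 *, l++
l=3 r=6: min(4,19)*3=12 best=72, l++
l=4 r=6: min(12,19)*2=24 best=72, l++
l=5 r=6: min(1,19)*1=1 best=72, l++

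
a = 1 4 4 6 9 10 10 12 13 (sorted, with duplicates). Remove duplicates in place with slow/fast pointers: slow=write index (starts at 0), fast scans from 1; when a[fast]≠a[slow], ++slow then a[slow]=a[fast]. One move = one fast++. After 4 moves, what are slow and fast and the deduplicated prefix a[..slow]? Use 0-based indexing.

(s=0,f=1) a[fast]=4≠a[slow]=1 write a[1]=4 → slow++,fast++
(s=1,f=2) a[fast]=4=a[slow] dup → fast++
(s=1,f=3) a[fast]=6≠a[slow]=4 write a[2]=6 → slow++,fast++
(s=2,f=4) a[fast]=9≠a[slow]=6 write a[3]=9 → slow++,fast++

slow=3, fast=5, prefix=[1, 4, 6, 9]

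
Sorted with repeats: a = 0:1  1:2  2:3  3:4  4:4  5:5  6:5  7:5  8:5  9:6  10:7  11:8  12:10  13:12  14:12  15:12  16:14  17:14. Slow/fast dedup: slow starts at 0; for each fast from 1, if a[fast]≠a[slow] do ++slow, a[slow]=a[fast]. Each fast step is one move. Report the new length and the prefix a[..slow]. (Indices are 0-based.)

slow=0 fast=1: a[fast]=2≠a[slow]=1 write a[1]=2, slow++,fast++
slow=1 fast=2: a[fast]=3≠a[slow]=2 write a[2]=3, slow++,fast++
slow=2 fast=3: a[fast]=4≠a[slow]=3 write a[3]=4, slow++,fast++
slow=3 fast=4: a[fast]=4=a[slow] dup, fast++
slow=3 fast=5: a[fast]=5≠a[slow]=4 write a[4]=5, slow++,fast++
slow=4 fast=6: a[fast]=5=a[slow] dup, fast++
slow=4 fast=7: a[fast]=5=a[slow] dup, fast++
slow=4 fast=8: a[fast]=5=a[slow] dup, fast++
slow=4 fast=9: a[fast]=6≠a[slow]=5 write a[5]=6, slow++,fast++
slow=5 fast=10: a[fast]=7≠a[slow]=6 write a[6]=7, slow++,fast++
slow=6 fast=11: a[fast]=8≠a[slow]=7 write a[7]=8, slow++,fast++
slow=7 fast=12: a[fast]=10≠a[slow]=8 write a[8]=10, slow++,fast++
slow=8 fast=13: a[fast]=12≠a[slow]=10 write a[9]=12, slow++,fast++
slow=9 fast=14: a[fast]=12=a[slow] dup, fast++
slow=9 fast=15: a[fast]=12=a[slow] dup, fast++
slow=9 fast=16: a[fast]=14≠a[slow]=12 write a[10]=14, slow++,fast++
slow=10 fast=17: a[fast]=14=a[slow] dup, fast++

length 11; prefix = [1, 2, 3, 4, 5, 6, 7, 8, 10, 12, 14]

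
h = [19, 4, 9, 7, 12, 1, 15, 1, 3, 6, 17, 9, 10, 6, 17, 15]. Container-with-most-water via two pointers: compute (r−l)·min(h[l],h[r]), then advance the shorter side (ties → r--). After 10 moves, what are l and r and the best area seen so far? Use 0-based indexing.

l=0, r=5, best area=238

[0,15] min(19,15)*15=225 best=225 * → r--
[0,14] min(19,17)*14=238 best=238 * → r--
[0,13] min(19,6)*13=78 best=238 → r--
[0,12] min(19,10)*12=120 best=238 → r--
[0,11] min(19,9)*11=99 best=238 → r--
[0,10] min(19,17)*10=170 best=238 → r--
[0,9] min(19,6)*9=54 best=238 → r--
[0,8] min(19,3)*8=24 best=238 → r--
[0,7] min(19,1)*7=7 best=238 → r--
[0,6] min(19,15)*6=90 best=238 → r--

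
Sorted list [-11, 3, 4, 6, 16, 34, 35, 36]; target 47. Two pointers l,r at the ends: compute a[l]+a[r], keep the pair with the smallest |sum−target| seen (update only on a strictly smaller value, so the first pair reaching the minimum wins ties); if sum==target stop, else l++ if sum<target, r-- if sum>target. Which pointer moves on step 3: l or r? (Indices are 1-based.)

l

l=1 r=8: -11+36=25 d=22 *, l++
l=2 r=8: 3+36=39 d=8 *, l++
l=3 r=8: 4+36=40 d=7 *, l++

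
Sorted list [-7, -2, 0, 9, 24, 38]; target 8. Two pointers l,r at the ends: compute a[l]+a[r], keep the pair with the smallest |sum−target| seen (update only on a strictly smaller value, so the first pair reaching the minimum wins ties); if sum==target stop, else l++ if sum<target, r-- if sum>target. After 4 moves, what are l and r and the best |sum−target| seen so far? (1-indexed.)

l=3, r=4, best |Δ|=1

[1,6] -7+38=31 d=23 * → r--
[1,5] -7+24=17 d=9 * → r--
[1,4] -7+9=2 d=6 * → l++
[2,4] -2+9=7 d=1 * → l++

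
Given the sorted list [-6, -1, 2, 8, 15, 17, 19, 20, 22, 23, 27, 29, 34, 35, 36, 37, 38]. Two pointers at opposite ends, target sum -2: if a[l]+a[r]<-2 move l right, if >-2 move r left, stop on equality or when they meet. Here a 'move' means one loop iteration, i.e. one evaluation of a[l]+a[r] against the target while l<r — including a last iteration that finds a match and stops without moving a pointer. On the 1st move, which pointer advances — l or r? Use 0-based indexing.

r

[0,16] -6+38=32 >-2 → r--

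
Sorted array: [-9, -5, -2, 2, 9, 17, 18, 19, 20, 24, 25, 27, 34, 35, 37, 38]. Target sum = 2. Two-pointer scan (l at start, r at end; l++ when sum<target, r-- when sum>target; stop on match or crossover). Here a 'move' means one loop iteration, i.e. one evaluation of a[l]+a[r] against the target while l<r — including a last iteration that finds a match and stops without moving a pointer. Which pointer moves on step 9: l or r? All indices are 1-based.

[1,16] -9+38=29 >2 → r--
[1,15] -9+37=28 >2 → r--
[1,14] -9+35=26 >2 → r--
[1,13] -9+34=25 >2 → r--
[1,12] -9+27=18 >2 → r--
[1,11] -9+25=16 >2 → r--
[1,10] -9+24=15 >2 → r--
[1,9] -9+20=11 >2 → r--
[1,8] -9+19=10 >2 → r--

r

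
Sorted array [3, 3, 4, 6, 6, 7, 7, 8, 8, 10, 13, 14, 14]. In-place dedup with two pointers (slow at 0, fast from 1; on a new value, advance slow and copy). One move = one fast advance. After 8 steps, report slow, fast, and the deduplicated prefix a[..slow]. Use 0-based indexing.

(s=0,f=1) a[fast]=3=a[slow] dup → fast++
(s=0,f=2) a[fast]=4≠a[slow]=3 write a[1]=4 → slow++,fast++
(s=1,f=3) a[fast]=6≠a[slow]=4 write a[2]=6 → slow++,fast++
(s=2,f=4) a[fast]=6=a[slow] dup → fast++
(s=2,f=5) a[fast]=7≠a[slow]=6 write a[3]=7 → slow++,fast++
(s=3,f=6) a[fast]=7=a[slow] dup → fast++
(s=3,f=7) a[fast]=8≠a[slow]=7 write a[4]=8 → slow++,fast++
(s=4,f=8) a[fast]=8=a[slow] dup → fast++

slow=4, fast=9, prefix=[3, 4, 6, 7, 8]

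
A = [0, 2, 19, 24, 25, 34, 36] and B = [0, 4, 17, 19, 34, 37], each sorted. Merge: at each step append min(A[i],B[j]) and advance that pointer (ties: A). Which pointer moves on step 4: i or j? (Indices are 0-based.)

j

[i=0,j=0] A[i]=0<=B[j]=0 take 0 → i++
[i=1,j=0] A[i]=2>B[j]=0 take 0 → j++
[i=1,j=1] A[i]=2<=B[j]=4 take 2 → i++
[i=2,j=1] A[i]=19>B[j]=4 take 4 → j++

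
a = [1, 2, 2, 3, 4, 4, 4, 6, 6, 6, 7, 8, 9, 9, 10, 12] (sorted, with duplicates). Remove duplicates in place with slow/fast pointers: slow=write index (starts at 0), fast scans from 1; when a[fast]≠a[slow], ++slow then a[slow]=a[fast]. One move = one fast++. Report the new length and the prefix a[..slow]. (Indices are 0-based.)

length 10; prefix = [1, 2, 3, 4, 6, 7, 8, 9, 10, 12]

slow=0 fast=1: a[fast]=2≠a[slow]=1 write a[1]=2, slow++,fast++
slow=1 fast=2: a[fast]=2=a[slow] dup, fast++
slow=1 fast=3: a[fast]=3≠a[slow]=2 write a[2]=3, slow++,fast++
slow=2 fast=4: a[fast]=4≠a[slow]=3 write a[3]=4, slow++,fast++
slow=3 fast=5: a[fast]=4=a[slow] dup, fast++
slow=3 fast=6: a[fast]=4=a[slow] dup, fast++
slow=3 fast=7: a[fast]=6≠a[slow]=4 write a[4]=6, slow++,fast++
slow=4 fast=8: a[fast]=6=a[slow] dup, fast++
slow=4 fast=9: a[fast]=6=a[slow] dup, fast++
slow=4 fast=10: a[fast]=7≠a[slow]=6 write a[5]=7, slow++,fast++
slow=5 fast=11: a[fast]=8≠a[slow]=7 write a[6]=8, slow++,fast++
slow=6 fast=12: a[fast]=9≠a[slow]=8 write a[7]=9, slow++,fast++
slow=7 fast=13: a[fast]=9=a[slow] dup, fast++
slow=7 fast=14: a[fast]=10≠a[slow]=9 write a[8]=10, slow++,fast++
slow=8 fast=15: a[fast]=12≠a[slow]=10 write a[9]=12, slow++,fast++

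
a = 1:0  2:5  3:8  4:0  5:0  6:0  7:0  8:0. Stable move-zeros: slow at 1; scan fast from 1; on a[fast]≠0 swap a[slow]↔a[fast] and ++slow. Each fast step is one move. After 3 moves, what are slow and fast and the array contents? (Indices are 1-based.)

(s=1,f=1) a[fast]=0 → fast++
(s=1,f=2) a[fast]=5≠0 swap→a[1]=5 → slow++,fast++
(s=2,f=3) a[fast]=8≠0 swap→a[2]=8 → slow++,fast++

slow=3, fast=4, a=[5, 8, 0, 0, 0, 0, 0, 0]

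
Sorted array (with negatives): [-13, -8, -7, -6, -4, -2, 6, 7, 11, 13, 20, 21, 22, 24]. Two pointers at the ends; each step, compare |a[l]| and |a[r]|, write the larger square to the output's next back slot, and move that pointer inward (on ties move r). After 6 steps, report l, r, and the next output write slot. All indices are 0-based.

l=1, r=8, next write slot=7

[0,13] |-13|<=|24| out[13]=576 → r--
[0,12] |-13|<=|22| out[12]=484 → r--
[0,11] |-13|<=|21| out[11]=441 → r--
[0,10] |-13|<=|20| out[10]=400 → r--
[0,9] |-13|<=|13| out[9]=169 → r--
[0,8] |-13|>|11| out[8]=169 → l++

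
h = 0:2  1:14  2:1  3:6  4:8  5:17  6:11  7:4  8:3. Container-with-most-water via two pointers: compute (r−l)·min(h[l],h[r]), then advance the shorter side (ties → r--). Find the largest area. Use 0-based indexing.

max area = 56

l=0 r=8: min(2,3)*8=16 best=16 *, l++
l=1 r=8: min(14,3)*7=21 best=21 *, r--
l=1 r=7: min(14,4)*6=24 best=24 *, r--
l=1 r=6: min(14,11)*5=55 best=55 *, r--
l=1 r=5: min(14,17)*4=56 best=56 *, l++
l=2 r=5: min(1,17)*3=3 best=56, l++
l=3 r=5: min(6,17)*2=12 best=56, l++
l=4 r=5: min(8,17)*1=8 best=56, l++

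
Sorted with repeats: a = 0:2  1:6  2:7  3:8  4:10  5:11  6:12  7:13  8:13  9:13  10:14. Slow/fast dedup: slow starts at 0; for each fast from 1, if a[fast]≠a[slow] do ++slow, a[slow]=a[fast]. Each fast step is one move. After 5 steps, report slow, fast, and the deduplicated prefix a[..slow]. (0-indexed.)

slow=5, fast=6, prefix=[2, 6, 7, 8, 10, 11]

slow=0 fast=1: a[fast]=6≠a[slow]=2 write a[1]=6, slow++,fast++
slow=1 fast=2: a[fast]=7≠a[slow]=6 write a[2]=7, slow++,fast++
slow=2 fast=3: a[fast]=8≠a[slow]=7 write a[3]=8, slow++,fast++
slow=3 fast=4: a[fast]=10≠a[slow]=8 write a[4]=10, slow++,fast++
slow=4 fast=5: a[fast]=11≠a[slow]=10 write a[5]=11, slow++,fast++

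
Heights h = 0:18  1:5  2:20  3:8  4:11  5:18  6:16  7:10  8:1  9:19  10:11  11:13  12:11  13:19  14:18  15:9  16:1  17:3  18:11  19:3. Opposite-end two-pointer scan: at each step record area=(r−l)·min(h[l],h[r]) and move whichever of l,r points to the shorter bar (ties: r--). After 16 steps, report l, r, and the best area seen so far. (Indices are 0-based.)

[0,19] min(18,3)*19=57 best=57 * → r--
[0,18] min(18,11)*18=198 best=198 * → r--
[0,17] min(18,3)*17=51 best=198 → r--
[0,16] min(18,1)*16=16 best=198 → r--
[0,15] min(18,9)*15=135 best=198 → r--
[0,14] min(18,18)*14=252 best=252 * → r--
[0,13] min(18,19)*13=234 best=252 → l++
[1,13] min(5,19)*12=60 best=252 → l++
[2,13] min(20,19)*11=209 best=252 → r--
[2,12] min(20,11)*10=110 best=252 → r--
[2,11] min(20,13)*9=117 best=252 → r--
[2,10] min(20,11)*8=88 best=252 → r--
[2,9] min(20,19)*7=133 best=252 → r--
[2,8] min(20,1)*6=6 best=252 → r--
[2,7] min(20,10)*5=50 best=252 → r--
[2,6] min(20,16)*4=64 best=252 → r--

l=2, r=5, best area=252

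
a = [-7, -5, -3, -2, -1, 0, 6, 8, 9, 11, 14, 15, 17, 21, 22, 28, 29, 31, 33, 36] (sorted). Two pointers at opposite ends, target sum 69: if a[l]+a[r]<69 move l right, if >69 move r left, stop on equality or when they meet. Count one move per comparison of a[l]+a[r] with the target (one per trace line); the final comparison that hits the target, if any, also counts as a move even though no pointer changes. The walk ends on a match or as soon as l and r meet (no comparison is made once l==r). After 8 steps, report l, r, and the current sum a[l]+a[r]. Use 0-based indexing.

l=8, r=19, sum=45

l=0 r=19: -7+36=29 <69, l++
l=1 r=19: -5+36=31 <69, l++
l=2 r=19: -3+36=33 <69, l++
l=3 r=19: -2+36=34 <69, l++
l=4 r=19: -1+36=35 <69, l++
l=5 r=19: 0+36=36 <69, l++
l=6 r=19: 6+36=42 <69, l++
l=7 r=19: 8+36=44 <69, l++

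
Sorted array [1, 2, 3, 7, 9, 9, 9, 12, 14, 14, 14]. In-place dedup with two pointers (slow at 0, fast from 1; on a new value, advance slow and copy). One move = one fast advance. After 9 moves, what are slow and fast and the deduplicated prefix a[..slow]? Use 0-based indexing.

slow=0 fast=1: a[fast]=2≠a[slow]=1 write a[1]=2, slow++,fast++
slow=1 fast=2: a[fast]=3≠a[slow]=2 write a[2]=3, slow++,fast++
slow=2 fast=3: a[fast]=7≠a[slow]=3 write a[3]=7, slow++,fast++
slow=3 fast=4: a[fast]=9≠a[slow]=7 write a[4]=9, slow++,fast++
slow=4 fast=5: a[fast]=9=a[slow] dup, fast++
slow=4 fast=6: a[fast]=9=a[slow] dup, fast++
slow=4 fast=7: a[fast]=12≠a[slow]=9 write a[5]=12, slow++,fast++
slow=5 fast=8: a[fast]=14≠a[slow]=12 write a[6]=14, slow++,fast++
slow=6 fast=9: a[fast]=14=a[slow] dup, fast++

slow=6, fast=10, prefix=[1, 2, 3, 7, 9, 12, 14]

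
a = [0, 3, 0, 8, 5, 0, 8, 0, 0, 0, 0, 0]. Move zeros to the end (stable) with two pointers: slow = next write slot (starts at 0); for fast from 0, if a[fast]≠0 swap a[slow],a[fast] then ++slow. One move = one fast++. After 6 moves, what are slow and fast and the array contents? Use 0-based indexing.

slow=3, fast=6, a=[3, 8, 5, 0, 0, 0, 8, 0, 0, 0, 0, 0]

slow=0 fast=0: a[fast]=0, fast++
slow=0 fast=1: a[fast]=3≠0 swap→a[0]=3, slow++,fast++
slow=1 fast=2: a[fast]=0, fast++
slow=1 fast=3: a[fast]=8≠0 swap→a[1]=8, slow++,fast++
slow=2 fast=4: a[fast]=5≠0 swap→a[2]=5, slow++,fast++
slow=3 fast=5: a[fast]=0, fast++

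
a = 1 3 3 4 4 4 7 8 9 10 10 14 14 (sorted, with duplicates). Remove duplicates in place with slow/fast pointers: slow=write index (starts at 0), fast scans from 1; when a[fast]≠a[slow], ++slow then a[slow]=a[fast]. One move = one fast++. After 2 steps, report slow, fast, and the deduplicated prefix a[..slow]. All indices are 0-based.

(s=0,f=1) a[fast]=3≠a[slow]=1 write a[1]=3 → slow++,fast++
(s=1,f=2) a[fast]=3=a[slow] dup → fast++

slow=1, fast=3, prefix=[1, 3]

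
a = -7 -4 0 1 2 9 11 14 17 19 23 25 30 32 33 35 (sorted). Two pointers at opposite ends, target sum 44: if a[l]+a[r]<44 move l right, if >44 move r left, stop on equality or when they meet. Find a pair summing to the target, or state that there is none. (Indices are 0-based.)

(9, 35)

l=0 r=15: -7+35=28 <44, l++
l=1 r=15: -4+35=31 <44, l++
l=2 r=15: 0+35=35 <44, l++
l=3 r=15: 1+35=36 <44, l++
l=4 r=15: 2+35=37 <44, l++
l=5 r=15: 9+35=44, found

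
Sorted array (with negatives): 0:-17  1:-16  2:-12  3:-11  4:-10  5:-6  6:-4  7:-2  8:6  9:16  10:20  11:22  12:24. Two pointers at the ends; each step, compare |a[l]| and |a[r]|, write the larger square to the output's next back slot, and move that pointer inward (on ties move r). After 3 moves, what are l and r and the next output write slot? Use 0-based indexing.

l=0, r=9, next write slot=9

l=0 r=12: |-17|<=|24| out[12]=576, r--
l=0 r=11: |-17|<=|22| out[11]=484, r--
l=0 r=10: |-17|<=|20| out[10]=400, r--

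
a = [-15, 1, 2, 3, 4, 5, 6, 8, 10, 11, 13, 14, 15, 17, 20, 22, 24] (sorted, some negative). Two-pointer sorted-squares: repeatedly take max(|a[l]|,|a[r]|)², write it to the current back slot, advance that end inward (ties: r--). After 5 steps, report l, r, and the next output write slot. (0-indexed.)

l=0, r=11, next write slot=11

[0,16] |-15|<=|24| out[16]=576 → r--
[0,15] |-15|<=|22| out[15]=484 → r--
[0,14] |-15|<=|20| out[14]=400 → r--
[0,13] |-15|<=|17| out[13]=289 → r--
[0,12] |-15|<=|15| out[12]=225 → r--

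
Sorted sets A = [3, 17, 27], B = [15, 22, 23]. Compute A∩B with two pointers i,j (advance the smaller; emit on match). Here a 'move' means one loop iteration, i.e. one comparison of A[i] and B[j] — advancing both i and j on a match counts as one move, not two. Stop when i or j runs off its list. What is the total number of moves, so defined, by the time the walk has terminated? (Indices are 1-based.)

5 moves

[i=1,j=1] 3<15 → i++
[i=2,j=1] 17>15 → j++
[i=2,j=2] 17<22 → i++
[i=3,j=2] 27>22 → j++
[i=3,j=3] 27>23 → j++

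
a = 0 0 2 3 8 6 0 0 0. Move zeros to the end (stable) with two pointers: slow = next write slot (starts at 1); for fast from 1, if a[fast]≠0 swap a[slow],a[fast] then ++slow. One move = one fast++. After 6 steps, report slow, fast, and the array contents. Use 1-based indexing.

slow=5, fast=7, a=[2, 3, 8, 6, 0, 0, 0, 0, 0]

slow=1 fast=1: a[fast]=0, fast++
slow=1 fast=2: a[fast]=0, fast++
slow=1 fast=3: a[fast]=2≠0 swap→a[1]=2, slow++,fast++
slow=2 fast=4: a[fast]=3≠0 swap→a[2]=3, slow++,fast++
slow=3 fast=5: a[fast]=8≠0 swap→a[3]=8, slow++,fast++
slow=4 fast=6: a[fast]=6≠0 swap→a[4]=6, slow++,fast++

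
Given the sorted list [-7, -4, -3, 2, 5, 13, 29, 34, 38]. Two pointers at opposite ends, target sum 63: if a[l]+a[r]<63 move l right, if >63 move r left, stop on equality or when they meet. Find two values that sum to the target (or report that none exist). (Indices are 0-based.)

l=0 r=8: -7+38=31 <63, l++
l=1 r=8: -4+38=34 <63, l++
l=2 r=8: -3+38=35 <63, l++
l=3 r=8: 2+38=40 <63, l++
l=4 r=8: 5+38=43 <63, l++
l=5 r=8: 13+38=51 <63, l++
l=6 r=8: 29+38=67 >63, r--
l=6 r=7: 29+34=63, found

(29, 34)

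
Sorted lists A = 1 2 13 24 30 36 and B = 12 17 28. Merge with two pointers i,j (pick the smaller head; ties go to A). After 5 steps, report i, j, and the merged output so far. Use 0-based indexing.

i=3, j=2, merged so far=[1, 2, 12, 13, 17]

[i=0,j=0] A[i]=1<=B[j]=12 take 1 → i++
[i=1,j=0] A[i]=2<=B[j]=12 take 2 → i++
[i=2,j=0] A[i]=13>B[j]=12 take 12 → j++
[i=2,j=1] A[i]=13<=B[j]=17 take 13 → i++
[i=3,j=1] A[i]=24>B[j]=17 take 17 → j++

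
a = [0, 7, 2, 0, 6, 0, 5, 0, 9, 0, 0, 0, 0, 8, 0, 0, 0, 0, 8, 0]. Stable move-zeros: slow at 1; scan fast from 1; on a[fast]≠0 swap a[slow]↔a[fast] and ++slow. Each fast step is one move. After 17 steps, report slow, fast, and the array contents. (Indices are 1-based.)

slow=7, fast=18, a=[7, 2, 6, 5, 9, 8, 0, 0, 0, 0, 0, 0, 0, 0, 0, 0, 0, 0, 8, 0]

slow=1 fast=1: a[fast]=0, fast++
slow=1 fast=2: a[fast]=7≠0 swap→a[1]=7, slow++,fast++
slow=2 fast=3: a[fast]=2≠0 swap→a[2]=2, slow++,fast++
slow=3 fast=4: a[fast]=0, fast++
slow=3 fast=5: a[fast]=6≠0 swap→a[3]=6, slow++,fast++
slow=4 fast=6: a[fast]=0, fast++
slow=4 fast=7: a[fast]=5≠0 swap→a[4]=5, slow++,fast++
slow=5 fast=8: a[fast]=0, fast++
slow=5 fast=9: a[fast]=9≠0 swap→a[5]=9, slow++,fast++
slow=6 fast=10: a[fast]=0, fast++
slow=6 fast=11: a[fast]=0, fast++
slow=6 fast=12: a[fast]=0, fast++
slow=6 fast=13: a[fast]=0, fast++
slow=6 fast=14: a[fast]=8≠0 swap→a[6]=8, slow++,fast++
slow=7 fast=15: a[fast]=0, fast++
slow=7 fast=16: a[fast]=0, fast++
slow=7 fast=17: a[fast]=0, fast++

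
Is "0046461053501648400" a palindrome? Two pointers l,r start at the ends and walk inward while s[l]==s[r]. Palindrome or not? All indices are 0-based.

not a palindrome (mismatch at 3,15)

[0,18] '0'=='0' → l++,r--
[1,17] '0'=='0' → l++,r--
[2,16] '4'=='4' → l++,r--
[3,15] '6'!='8' → stop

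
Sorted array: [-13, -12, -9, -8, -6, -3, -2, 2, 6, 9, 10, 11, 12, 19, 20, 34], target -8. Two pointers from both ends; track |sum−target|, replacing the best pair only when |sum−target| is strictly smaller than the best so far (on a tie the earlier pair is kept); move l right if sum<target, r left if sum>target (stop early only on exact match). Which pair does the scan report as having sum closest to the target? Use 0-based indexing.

l=0 r=15: -13+34=21 d=29 *, r--
l=0 r=14: -13+20=7 d=15 *, r--
l=0 r=13: -13+19=6 d=14 *, r--
l=0 r=12: -13+12=-1 d=7 *, r--
l=0 r=11: -13+11=-2 d=6 *, r--
l=0 r=10: -13+10=-3 d=5 *, r--
l=0 r=9: -13+9=-4 d=4 *, r--
l=0 r=8: -13+6=-7 d=1 *, r--
l=0 r=7: -13+2=-11 d=3, l++
l=1 r=7: -12+2=-10 d=2, l++
l=2 r=7: -9+2=-7 d=1, r--
l=2 r=6: -9+-2=-11 d=3, l++
l=3 r=6: -8+-2=-10 d=2, l++
l=4 r=6: -6+-2=-8 d=0 *, stop

pair (-6, -2) with sum -8 (|Δ|=0)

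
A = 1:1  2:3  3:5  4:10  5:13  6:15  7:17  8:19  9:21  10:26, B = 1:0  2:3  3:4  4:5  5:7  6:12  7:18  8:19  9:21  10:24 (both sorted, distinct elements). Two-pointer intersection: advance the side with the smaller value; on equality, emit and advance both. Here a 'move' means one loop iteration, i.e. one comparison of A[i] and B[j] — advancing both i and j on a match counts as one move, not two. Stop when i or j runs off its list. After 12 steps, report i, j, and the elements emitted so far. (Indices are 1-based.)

[i=1,j=1] 1>0 → j++
[i=1,j=2] 1<3 → i++
[i=2,j=2] 3==3 emit → i++,j++
[i=3,j=3] 5>4 → j++
[i=3,j=4] 5==5 emit → i++,j++
[i=4,j=5] 10>7 → j++
[i=4,j=6] 10<12 → i++
[i=5,j=6] 13>12 → j++
[i=5,j=7] 13<18 → i++
[i=6,j=7] 15<18 → i++
[i=7,j=7] 17<18 → i++
[i=8,j=7] 19>18 → j++

i=8, j=8, emitted=[3, 5]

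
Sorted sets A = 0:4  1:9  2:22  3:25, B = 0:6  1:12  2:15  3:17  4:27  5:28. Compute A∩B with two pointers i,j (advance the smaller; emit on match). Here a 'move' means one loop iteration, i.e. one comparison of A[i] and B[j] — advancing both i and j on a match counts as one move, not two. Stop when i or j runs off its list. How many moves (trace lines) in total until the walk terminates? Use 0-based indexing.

i=0 j=0: 4<6, i++
i=1 j=0: 9>6, j++
i=1 j=1: 9<12, i++
i=2 j=1: 22>12, j++
i=2 j=2: 22>15, j++
i=2 j=3: 22>17, j++
i=2 j=4: 22<27, i++
i=3 j=4: 25<27, i++

8 moves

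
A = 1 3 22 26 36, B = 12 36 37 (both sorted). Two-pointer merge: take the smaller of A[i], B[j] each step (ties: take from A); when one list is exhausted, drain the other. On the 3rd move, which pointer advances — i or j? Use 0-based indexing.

j

[i=0,j=0] A[i]=1<=B[j]=12 take 1 → i++
[i=1,j=0] A[i]=3<=B[j]=12 take 3 → i++
[i=2,j=0] A[i]=22>B[j]=12 take 12 → j++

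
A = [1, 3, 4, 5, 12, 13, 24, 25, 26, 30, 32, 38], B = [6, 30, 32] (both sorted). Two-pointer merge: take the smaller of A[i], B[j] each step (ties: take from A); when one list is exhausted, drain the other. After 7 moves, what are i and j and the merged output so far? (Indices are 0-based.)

i=6, j=1, merged so far=[1, 3, 4, 5, 6, 12, 13]

i=0 j=0: A[i]=1<=B[j]=6 take 1, i++
i=1 j=0: A[i]=3<=B[j]=6 take 3, i++
i=2 j=0: A[i]=4<=B[j]=6 take 4, i++
i=3 j=0: A[i]=5<=B[j]=6 take 5, i++
i=4 j=0: A[i]=12>B[j]=6 take 6, j++
i=4 j=1: A[i]=12<=B[j]=30 take 12, i++
i=5 j=1: A[i]=13<=B[j]=30 take 13, i++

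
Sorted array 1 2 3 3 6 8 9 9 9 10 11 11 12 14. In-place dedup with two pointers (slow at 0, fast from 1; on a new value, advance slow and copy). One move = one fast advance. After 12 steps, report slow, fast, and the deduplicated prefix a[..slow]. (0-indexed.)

slow=8, fast=13, prefix=[1, 2, 3, 6, 8, 9, 10, 11, 12]

slow=0 fast=1: a[fast]=2≠a[slow]=1 write a[1]=2, slow++,fast++
slow=1 fast=2: a[fast]=3≠a[slow]=2 write a[2]=3, slow++,fast++
slow=2 fast=3: a[fast]=3=a[slow] dup, fast++
slow=2 fast=4: a[fast]=6≠a[slow]=3 write a[3]=6, slow++,fast++
slow=3 fast=5: a[fast]=8≠a[slow]=6 write a[4]=8, slow++,fast++
slow=4 fast=6: a[fast]=9≠a[slow]=8 write a[5]=9, slow++,fast++
slow=5 fast=7: a[fast]=9=a[slow] dup, fast++
slow=5 fast=8: a[fast]=9=a[slow] dup, fast++
slow=5 fast=9: a[fast]=10≠a[slow]=9 write a[6]=10, slow++,fast++
slow=6 fast=10: a[fast]=11≠a[slow]=10 write a[7]=11, slow++,fast++
slow=7 fast=11: a[fast]=11=a[slow] dup, fast++
slow=7 fast=12: a[fast]=12≠a[slow]=11 write a[8]=12, slow++,fast++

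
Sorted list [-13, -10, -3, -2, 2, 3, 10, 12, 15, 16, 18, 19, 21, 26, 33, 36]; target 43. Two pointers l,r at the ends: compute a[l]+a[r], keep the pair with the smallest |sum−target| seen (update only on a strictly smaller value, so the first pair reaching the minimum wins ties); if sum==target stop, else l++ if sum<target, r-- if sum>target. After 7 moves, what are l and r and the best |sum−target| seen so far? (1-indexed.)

[1,16] -13+36=23 d=20 * → l++
[2,16] -10+36=26 d=17 * → l++
[3,16] -3+36=33 d=10 * → l++
[4,16] -2+36=34 d=9 * → l++
[5,16] 2+36=38 d=5 * → l++
[6,16] 3+36=39 d=4 * → l++
[7,16] 10+36=46 d=3 * → r--

l=7, r=15, best |Δ|=3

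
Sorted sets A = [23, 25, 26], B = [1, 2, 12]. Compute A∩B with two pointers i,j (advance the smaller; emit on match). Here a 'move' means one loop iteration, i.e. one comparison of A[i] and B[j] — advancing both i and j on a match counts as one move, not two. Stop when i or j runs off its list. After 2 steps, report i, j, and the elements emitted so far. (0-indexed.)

i=0, j=2, emitted=[]

i=0 j=0: 23>1, j++
i=0 j=1: 23>2, j++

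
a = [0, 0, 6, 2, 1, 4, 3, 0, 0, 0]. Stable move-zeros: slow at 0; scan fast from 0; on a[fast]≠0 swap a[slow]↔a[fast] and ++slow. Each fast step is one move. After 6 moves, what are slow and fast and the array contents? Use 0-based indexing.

(s=0,f=0) a[fast]=0 → fast++
(s=0,f=1) a[fast]=0 → fast++
(s=0,f=2) a[fast]=6≠0 swap→a[0]=6 → slow++,fast++
(s=1,f=3) a[fast]=2≠0 swap→a[1]=2 → slow++,fast++
(s=2,f=4) a[fast]=1≠0 swap→a[2]=1 → slow++,fast++
(s=3,f=5) a[fast]=4≠0 swap→a[3]=4 → slow++,fast++

slow=4, fast=6, a=[6, 2, 1, 4, 0, 0, 3, 0, 0, 0]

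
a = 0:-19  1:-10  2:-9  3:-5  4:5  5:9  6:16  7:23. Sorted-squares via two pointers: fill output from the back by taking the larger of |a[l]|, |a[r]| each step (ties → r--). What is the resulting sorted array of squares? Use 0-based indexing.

l=0 r=7: |-19|<=|23| out[7]=529, r--
l=0 r=6: |-19|>|16| out[6]=361, l++
l=1 r=6: |-10|<=|16| out[5]=256, r--
l=1 r=5: |-10|>|9| out[4]=100, l++
l=2 r=5: |-9|<=|9| out[3]=81, r--
l=2 r=4: |-9|>|5| out[2]=81, l++
l=3 r=4: |-5|<=|5| out[1]=25, r--
l=3 r=3: |-5|<=|-5| out[0]=25, r--

[25, 25, 81, 81, 100, 256, 361, 529]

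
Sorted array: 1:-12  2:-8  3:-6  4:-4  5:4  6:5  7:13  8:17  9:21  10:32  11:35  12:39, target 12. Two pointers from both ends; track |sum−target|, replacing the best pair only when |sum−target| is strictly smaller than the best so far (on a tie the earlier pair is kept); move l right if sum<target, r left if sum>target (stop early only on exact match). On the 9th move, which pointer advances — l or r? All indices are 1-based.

l

l=1 r=12: -12+39=27 d=15 *, r--
l=1 r=11: -12+35=23 d=11 *, r--
l=1 r=10: -12+32=20 d=8 *, r--
l=1 r=9: -12+21=9 d=3 *, l++
l=2 r=9: -8+21=13 d=1 *, r--
l=2 r=8: -8+17=9 d=3, l++
l=3 r=8: -6+17=11 d=1, l++
l=4 r=8: -4+17=13 d=1, r--
l=4 r=7: -4+13=9 d=3, l++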